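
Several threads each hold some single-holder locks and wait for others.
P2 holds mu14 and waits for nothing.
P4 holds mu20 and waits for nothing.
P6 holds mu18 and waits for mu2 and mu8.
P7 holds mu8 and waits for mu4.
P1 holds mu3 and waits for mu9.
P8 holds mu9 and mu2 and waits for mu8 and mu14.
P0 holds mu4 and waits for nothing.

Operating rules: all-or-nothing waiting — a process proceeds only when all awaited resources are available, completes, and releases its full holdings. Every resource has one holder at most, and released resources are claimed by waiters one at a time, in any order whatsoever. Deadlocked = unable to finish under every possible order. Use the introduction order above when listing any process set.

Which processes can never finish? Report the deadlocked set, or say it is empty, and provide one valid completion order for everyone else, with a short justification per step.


No process is deadlocked.
Key observation: every chain of waits terminates; starting from the processes that wait on nothing, all the rest unlock in turn.
The rest can finish in the order P0, P2, P7, P8, P1, P4, P6.
Step-by-step check:
  P0: no waits; runs immediately, freeing mu4
  P2: no waits; runs immediately, freeing mu14
  run P7 (all its waits — mu4 — are resolved); releases mu8
  run P8 (all its waits — mu8 and mu14 — are resolved); releases mu9 and mu2
  run P1 (all its waits — mu9 — are resolved); releases mu3
  P4: no waits; runs immediately, freeing mu20
  run P6 (all its waits — mu2 and mu8 — are resolved); releases mu18


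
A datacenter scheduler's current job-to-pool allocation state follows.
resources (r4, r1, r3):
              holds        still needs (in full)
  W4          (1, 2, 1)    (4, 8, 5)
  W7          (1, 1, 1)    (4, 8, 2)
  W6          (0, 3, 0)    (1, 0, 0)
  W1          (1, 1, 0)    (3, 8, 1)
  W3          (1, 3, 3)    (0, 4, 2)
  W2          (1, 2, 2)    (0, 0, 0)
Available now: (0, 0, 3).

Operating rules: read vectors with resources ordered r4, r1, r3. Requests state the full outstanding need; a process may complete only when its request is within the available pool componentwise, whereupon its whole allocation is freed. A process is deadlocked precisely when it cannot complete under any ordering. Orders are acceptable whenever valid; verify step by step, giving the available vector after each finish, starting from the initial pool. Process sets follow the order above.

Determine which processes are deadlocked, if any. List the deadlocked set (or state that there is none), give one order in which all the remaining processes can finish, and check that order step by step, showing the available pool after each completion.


Deadlocked: W4, W7 and W1.
Key observation: W2, W6, W3 can finish, but then (2, 8, 8) is all there is, and the blocked group's r4 demands exceed it.
One completion order for the rest: W2, W6, W3. Step-by-step check:
  pool = (0, 0, 3)
  W2: need (0, 0, 0) fits (0, 0, 3); releases (1, 2, 2), pool now (1, 2, 5)
  W6: need (1, 0, 0) fits (1, 2, 5); releases (0, 3, 0), pool now (1, 5, 5)
  W3: need (0, 4, 2) fits (1, 5, 5); releases (1, 3, 3), pool now (2, 8, 8)
The blocked processes can never fit:
  W4 still needs (4, 8, 5) but only (2, 8, 8) is free — short on r4
  W7 still needs (4, 8, 2) but only (2, 8, 8) is free — short on r4
  W1 still needs (3, 8, 1) but only (2, 8, 8) is free — short on r4


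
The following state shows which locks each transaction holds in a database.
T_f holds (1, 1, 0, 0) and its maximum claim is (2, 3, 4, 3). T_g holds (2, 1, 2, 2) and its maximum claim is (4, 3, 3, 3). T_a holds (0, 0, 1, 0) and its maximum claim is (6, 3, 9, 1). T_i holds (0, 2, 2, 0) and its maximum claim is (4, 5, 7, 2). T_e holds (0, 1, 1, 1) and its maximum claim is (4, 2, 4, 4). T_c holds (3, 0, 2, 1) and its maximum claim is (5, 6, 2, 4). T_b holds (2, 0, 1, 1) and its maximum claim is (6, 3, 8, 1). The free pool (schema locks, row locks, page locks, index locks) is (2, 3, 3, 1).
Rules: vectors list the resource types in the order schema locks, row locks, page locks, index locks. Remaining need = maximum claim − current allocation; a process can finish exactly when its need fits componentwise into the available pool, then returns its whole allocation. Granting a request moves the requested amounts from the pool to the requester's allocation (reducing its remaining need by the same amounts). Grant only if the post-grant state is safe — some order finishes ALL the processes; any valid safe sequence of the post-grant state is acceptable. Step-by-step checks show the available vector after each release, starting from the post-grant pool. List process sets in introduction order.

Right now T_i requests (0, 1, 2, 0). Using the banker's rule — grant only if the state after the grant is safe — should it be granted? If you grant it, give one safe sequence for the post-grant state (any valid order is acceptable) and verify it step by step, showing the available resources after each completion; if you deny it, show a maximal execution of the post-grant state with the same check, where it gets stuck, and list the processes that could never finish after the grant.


GRANT: granting preserves safety; a valid post-grant sequence is T_g, T_i, T_f, T_c, T_e, T_b, T_a.
Key observation: the transfer keeps a workable pool ((2, 2, 1, 1)); T_g starts the safe sequence.
Verifying the post-grant state step by step:
  pool = (2, 2, 1, 1)
  T_g needs (2, 2, 1, 1) <= (2, 2, 1, 1) -> finishes; pool += (2, 1, 2, 2) = (4, 3, 3, 3)
  T_i needs (4, 2, 3, 2) <= (4, 3, 3, 3) -> finishes; pool += (0, 3, 4, 0) = (4, 6, 7, 3)
  T_f needs (1, 2, 4, 3) <= (4, 6, 7, 3) -> finishes; pool += (1, 1, 0, 0) = (5, 7, 7, 3)
  T_c needs (2, 6, 0, 3) <= (5, 7, 7, 3) -> finishes; pool += (3, 0, 2, 1) = (8, 7, 9, 4)
  T_e needs (4, 1, 3, 3) <= (8, 7, 9, 4) -> finishes; pool += (0, 1, 1, 1) = (8, 8, 10, 5)
  T_b needs (4, 3, 7, 0) <= (8, 8, 10, 5) -> finishes; pool += (2, 0, 1, 1) = (10, 8, 11, 6)
  T_a needs (6, 3, 8, 1) <= (10, 8, 11, 6) -> finishes; pool += (0, 0, 1, 0) = (10, 8, 12, 6)


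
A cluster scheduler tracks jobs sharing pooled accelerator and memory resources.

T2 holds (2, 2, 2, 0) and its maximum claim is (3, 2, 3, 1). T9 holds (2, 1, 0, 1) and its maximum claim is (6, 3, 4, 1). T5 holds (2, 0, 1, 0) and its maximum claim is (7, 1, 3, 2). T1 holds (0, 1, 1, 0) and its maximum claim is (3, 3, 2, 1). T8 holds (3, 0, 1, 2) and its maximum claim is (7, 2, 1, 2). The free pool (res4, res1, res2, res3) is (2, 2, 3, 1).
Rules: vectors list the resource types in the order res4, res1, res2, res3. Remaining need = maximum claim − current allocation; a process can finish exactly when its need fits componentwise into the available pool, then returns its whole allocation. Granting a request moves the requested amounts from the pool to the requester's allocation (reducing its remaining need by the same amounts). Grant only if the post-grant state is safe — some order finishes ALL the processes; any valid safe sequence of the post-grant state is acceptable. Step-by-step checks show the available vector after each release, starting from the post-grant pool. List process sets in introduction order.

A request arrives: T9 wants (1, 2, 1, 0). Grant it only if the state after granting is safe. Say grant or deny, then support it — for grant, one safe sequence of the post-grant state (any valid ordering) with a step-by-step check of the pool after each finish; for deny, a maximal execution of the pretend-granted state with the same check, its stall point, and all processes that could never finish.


GRANT: granting preserves safety; a valid post-grant sequence is T2, T1, T9, T8, T5.
Key observation: (1, 0, 2, 1) free after granting still covers T2 first, and each release covers the next.
Verifying the post-grant state step by step:
  pool = (1, 0, 2, 1)
  T2: need (1, 0, 1, 1) fits (1, 0, 2, 1); releases (2, 2, 2, 0), pool now (3, 2, 4, 1)
  T1: need (3, 2, 1, 1) fits (3, 2, 4, 1); releases (0, 1, 1, 0), pool now (3, 3, 5, 1)
  T9: need (3, 0, 3, 0) fits (3, 3, 5, 1); releases (3, 3, 1, 1), pool now (6, 6, 6, 2)
  T8: need (4, 2, 0, 0) fits (6, 6, 6, 2); releases (3, 0, 1, 2), pool now (9, 6, 7, 4)
  T5: need (5, 1, 2, 2) fits (9, 6, 7, 4); releases (2, 0, 1, 0), pool now (11, 6, 8, 4)


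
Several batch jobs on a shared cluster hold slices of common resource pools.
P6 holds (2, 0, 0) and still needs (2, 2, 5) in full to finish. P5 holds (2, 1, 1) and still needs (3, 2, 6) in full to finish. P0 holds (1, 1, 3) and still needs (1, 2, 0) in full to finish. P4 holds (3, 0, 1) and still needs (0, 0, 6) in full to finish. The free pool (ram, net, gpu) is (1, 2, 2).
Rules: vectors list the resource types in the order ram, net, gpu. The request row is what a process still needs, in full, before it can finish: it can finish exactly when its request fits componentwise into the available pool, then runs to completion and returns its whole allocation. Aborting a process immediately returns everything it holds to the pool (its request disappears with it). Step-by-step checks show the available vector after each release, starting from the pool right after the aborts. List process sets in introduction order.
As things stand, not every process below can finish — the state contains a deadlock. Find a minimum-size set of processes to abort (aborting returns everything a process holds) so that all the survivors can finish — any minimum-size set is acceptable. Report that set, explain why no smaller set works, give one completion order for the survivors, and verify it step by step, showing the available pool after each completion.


Abort P4.
Key observation: the deadlocked P5 becomes finishable only because P4 released (3, 0, 1); it completes at step 2 below.
Minimality: the empty abort set fails — the state is deadlocked as it stands.
Survivors finish in the order: P0, P5, P6. Step-by-step check (pool after the aborts first):
  pool = (4, 2, 3)
  P0: need (1, 2, 0) fits (4, 2, 3); releases (1, 1, 3), pool now (5, 3, 6)
  P5: need (3, 2, 6) fits (5, 3, 6); releases (2, 1, 1), pool now (7, 4, 7)
  P6: need (2, 2, 5) fits (7, 4, 7); releases (2, 0, 0), pool now (9, 4, 7)


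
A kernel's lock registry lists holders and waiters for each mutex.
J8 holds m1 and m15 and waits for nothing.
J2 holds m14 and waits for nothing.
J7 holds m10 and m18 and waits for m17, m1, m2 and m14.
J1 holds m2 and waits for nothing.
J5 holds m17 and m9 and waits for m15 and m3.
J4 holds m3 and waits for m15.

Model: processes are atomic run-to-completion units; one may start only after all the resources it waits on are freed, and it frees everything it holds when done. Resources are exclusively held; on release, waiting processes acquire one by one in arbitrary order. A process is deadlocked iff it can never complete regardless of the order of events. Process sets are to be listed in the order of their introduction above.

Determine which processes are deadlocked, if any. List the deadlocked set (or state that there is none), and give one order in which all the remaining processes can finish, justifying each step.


Nothing here is deadlocked.
Key observation: the wait relation is loop-free; peeling off processes with no waits unwinds the whole state.
The rest can finish in the order J8, J1, J4, J5, J2, J7.
Verifying each step:
  J8: no waits; runs immediately, freeing m1 and m15
  J1: no waits; runs immediately, freeing m2
  J4 waits on m15 — all released -> runs and releases m3
  J5 waits on m15 and m3 — all released -> runs and releases m17 and m9
  J2: no waits; runs immediately, freeing m14
  J7 waits on m17, m1, m2 and m14 — all released -> runs and releases m10 and m18


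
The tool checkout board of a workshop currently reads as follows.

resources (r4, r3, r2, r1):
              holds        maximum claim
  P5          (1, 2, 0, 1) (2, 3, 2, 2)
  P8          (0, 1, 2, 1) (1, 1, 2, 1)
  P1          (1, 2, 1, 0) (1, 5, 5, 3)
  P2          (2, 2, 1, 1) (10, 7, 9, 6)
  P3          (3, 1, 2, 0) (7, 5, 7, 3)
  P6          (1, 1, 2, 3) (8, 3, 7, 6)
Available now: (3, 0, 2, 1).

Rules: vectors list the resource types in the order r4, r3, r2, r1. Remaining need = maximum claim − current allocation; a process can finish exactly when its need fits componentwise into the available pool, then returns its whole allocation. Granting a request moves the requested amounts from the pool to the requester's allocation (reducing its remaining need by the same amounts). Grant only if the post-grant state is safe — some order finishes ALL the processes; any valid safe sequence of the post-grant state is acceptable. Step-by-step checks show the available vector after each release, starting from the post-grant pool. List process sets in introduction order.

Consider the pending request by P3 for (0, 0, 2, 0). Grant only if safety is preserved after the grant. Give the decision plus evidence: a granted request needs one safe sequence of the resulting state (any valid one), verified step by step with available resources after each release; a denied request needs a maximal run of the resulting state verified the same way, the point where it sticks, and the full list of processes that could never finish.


DENY — the pretend-granted state is unsafe.
Key observation: r2 is the bottleneck — with P8, P5 done the pool holds (4, 3, 2, 3), short of every remaining need.
After a pretend grant, a maximal execution: P8, P5 — then nothing else fits. Check, step by step:
  pool = (3, 0, 0, 1)
  P8: need (1, 0, 0, 0) fits (3, 0, 0, 1); releases (0, 1, 2, 1), pool now (3, 1, 2, 2)
  P5: need (1, 1, 2, 1) fits (3, 1, 2, 2); releases (1, 2, 0, 1), pool now (4, 3, 2, 3)
  P1 cannot run: need (0, 3, 4, 3) vs free (4, 3, 2, 3) (insufficient r2)
  P2 cannot run: need (8, 5, 8, 5) vs free (4, 3, 2, 3) (insufficient r4, r3, r2 and r1)
  P3 cannot run: need (4, 4, 3, 3) vs free (4, 3, 2, 3) (insufficient r3 and r2)
  P6 cannot run: need (7, 2, 5, 3) vs free (4, 3, 2, 3) (insufficient r4 and r2)
Post-grant, the permanently blocked set is P1, P2, P3 and P6.


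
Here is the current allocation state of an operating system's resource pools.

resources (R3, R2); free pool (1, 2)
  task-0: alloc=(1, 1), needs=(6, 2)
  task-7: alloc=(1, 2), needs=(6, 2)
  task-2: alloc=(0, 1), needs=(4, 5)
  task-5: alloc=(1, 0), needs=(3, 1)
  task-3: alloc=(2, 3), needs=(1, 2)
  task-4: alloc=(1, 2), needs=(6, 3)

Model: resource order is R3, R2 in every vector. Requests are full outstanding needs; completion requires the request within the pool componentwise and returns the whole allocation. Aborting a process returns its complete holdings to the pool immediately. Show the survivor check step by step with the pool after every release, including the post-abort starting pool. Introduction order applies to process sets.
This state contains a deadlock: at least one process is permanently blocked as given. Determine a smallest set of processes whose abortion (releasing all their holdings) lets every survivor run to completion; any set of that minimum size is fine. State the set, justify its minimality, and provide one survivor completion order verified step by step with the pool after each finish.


Abort task-7 and task-4.
Key observation: task-0 was stuck for good until task-7 and task-4 gave back (2, 4); in the order shown it finishes at step 4.
Why nothing smaller works — every single abort fails: task-0 alone leaves task-7 blocked (short on R3); task-7 alone leaves task-0 blocked (short on R3); task-2 alone leaves task-0 blocked (short on R3); task-5 alone leaves task-0 blocked (short on R3); task-3 alone leaves task-0 blocked (short on R3); task-4 alone leaves task-0 blocked (short on R3).
Survivors finish in the order: task-5, task-2, task-3, task-0. Step-by-step check (pool after the aborts first):
  pool = (3, 6)
  task-5: need (3, 1) fits (3, 6); releases (1, 0), pool now (4, 6)
  task-2: need (4, 5) fits (4, 6); releases (0, 1), pool now (4, 7)
  task-3: need (1, 2) fits (4, 7); releases (2, 3), pool now (6, 10)
  task-0: need (6, 2) fits (6, 10); releases (1, 1), pool now (7, 11)


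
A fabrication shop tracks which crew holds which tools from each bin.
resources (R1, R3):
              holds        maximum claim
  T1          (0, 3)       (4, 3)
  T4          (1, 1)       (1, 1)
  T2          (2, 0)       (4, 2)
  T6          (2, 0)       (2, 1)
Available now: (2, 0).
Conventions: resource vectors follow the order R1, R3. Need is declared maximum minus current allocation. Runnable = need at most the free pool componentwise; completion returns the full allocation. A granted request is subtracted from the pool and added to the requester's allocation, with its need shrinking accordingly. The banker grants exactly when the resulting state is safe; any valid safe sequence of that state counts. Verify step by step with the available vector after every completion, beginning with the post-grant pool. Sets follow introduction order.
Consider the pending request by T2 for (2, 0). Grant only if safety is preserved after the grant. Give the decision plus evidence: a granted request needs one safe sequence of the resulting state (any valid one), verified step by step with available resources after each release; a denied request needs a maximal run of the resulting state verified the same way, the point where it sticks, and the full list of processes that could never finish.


DENY — the pretend-granted state is unsafe.
Key observation: after T4, T6 the pool peaks at (3, 1), and each blocked process is short somewhere: T1 on R1; T2 on R3.
On the post-grant state, T4, T6 is a maximal run — nothing extends it. Walking it through:
  pool = (0, 0)
  T4: need (0, 0) fits (0, 0); releases (1, 1), pool now (1, 1)
  T6: need (0, 1) fits (1, 1); releases (2, 0), pool now (3, 1)
  blocked: T1 wants (4, 0), pool (3, 1) — not enough R1
  blocked: T2 wants (0, 2), pool (3, 1) — not enough R3
Processes that could never finish after the grant: T1 and T2.


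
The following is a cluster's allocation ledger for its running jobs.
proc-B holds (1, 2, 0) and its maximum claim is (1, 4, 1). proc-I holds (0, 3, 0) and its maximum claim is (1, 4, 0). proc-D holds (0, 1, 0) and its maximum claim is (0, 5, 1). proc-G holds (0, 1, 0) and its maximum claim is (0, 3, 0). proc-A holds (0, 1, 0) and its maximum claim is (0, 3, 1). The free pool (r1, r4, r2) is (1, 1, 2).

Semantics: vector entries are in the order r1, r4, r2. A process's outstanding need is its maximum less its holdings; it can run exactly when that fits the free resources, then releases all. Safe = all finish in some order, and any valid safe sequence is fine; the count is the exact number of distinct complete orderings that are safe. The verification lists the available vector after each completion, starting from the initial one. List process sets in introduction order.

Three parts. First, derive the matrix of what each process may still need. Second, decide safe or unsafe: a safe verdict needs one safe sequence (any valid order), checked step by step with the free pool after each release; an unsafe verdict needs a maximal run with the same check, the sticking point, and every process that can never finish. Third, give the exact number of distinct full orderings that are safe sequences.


(1) Remaining need (order r1, r4, r2):
  proc-B: (0, 2, 1)
  proc-I: (1, 1, 0)
  proc-D: (0, 4, 1)
  proc-G: (0, 2, 0)
  proc-A: (0, 2, 1)
(2) The state is SAFE; one workable sequence: proc-I, proc-B, proc-D, proc-A, proc-G.
Key observation: the order's first zero-slack moment is proc-I ((1, 1, 0) needed, (1, 1, 2) free — a requested resource with nothing to spare).
Walking it through:
  pool = (1, 1, 2)
  proc-I needs (1, 1, 0) <= (1, 1, 2) -> finishes; pool += (0, 3, 0) = (1, 4, 2)
  proc-B needs (0, 2, 1) <= (1, 4, 2) -> finishes; pool += (1, 2, 0) = (2, 6, 2)
  proc-D needs (0, 4, 1) <= (2, 6, 2) -> finishes; pool += (0, 1, 0) = (2, 7, 2)
  proc-A needs (0, 2, 1) <= (2, 7, 2) -> finishes; pool += (0, 1, 0) = (2, 8, 2)
  proc-G needs (0, 2, 0) <= (2, 8, 2) -> finishes; pool += (0, 1, 0) = (2, 9, 2)
(3) Precisely 24 of the possible complete orderings are safe sequences.


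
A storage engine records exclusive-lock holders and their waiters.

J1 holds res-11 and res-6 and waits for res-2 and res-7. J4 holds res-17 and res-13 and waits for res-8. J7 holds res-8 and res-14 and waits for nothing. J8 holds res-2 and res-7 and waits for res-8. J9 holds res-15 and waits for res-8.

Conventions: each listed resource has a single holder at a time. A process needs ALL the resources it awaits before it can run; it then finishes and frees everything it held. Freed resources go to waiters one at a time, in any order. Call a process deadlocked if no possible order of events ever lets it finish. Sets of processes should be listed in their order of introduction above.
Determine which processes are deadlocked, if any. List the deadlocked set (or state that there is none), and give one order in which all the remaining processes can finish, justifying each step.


No process is deadlocked.
Key observation: the waits form no ring: some process can always run, and its releases unblock the others one by one.
One completion order for the rest: J7, J9, J4, J8, J1.
Check, step by step:
  run J7 (it waits on nothing); releases res-8 and res-14
  run J9 (all its waits — res-8 — are resolved); releases res-15
  run J4 (all its waits — res-8 — are resolved); releases res-17 and res-13
  run J8 (all its waits — res-8 — are resolved); releases res-2 and res-7
  run J1 (all its waits — res-2 and res-7 — are resolved); releases res-11 and res-6


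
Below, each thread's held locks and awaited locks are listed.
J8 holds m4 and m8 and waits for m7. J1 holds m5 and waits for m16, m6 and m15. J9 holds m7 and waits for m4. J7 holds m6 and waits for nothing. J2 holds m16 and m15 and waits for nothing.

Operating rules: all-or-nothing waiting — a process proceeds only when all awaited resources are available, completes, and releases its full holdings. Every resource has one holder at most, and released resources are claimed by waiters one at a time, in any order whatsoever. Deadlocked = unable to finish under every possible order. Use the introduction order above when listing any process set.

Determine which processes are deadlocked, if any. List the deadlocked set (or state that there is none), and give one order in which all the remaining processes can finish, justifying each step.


Deadlocked: J8 and J9.
Key observation: the knot is the closed ring of waits J8 -> J9 -> J8; no other process is dragged down with it.
The rest can finish in the order J7, J2, J1.
Step-by-step check:
  J7 waits on nothing -> runs at once and releases m6
  J2 waits on nothing -> runs at once and releases m16 and m15
  J1 waits on m16, m6 and m15 — all released -> runs and releases m5


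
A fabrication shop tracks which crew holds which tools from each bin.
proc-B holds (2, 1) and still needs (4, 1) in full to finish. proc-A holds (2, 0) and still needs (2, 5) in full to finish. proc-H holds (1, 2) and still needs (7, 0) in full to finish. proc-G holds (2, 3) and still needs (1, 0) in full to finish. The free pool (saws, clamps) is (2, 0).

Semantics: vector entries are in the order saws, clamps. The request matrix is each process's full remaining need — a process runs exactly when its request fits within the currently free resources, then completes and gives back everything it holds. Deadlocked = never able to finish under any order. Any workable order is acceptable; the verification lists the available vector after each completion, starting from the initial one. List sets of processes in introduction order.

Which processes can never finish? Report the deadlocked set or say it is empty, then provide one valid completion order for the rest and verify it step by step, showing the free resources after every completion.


The deadlocked set is proc-A and proc-H.
Key observation: after proc-G, proc-B the pool peaks at (6, 4), and each blocked process is short somewhere: proc-A on clamps; proc-H on saws.
A valid finishing order for the others: proc-G, proc-B. Walking it through:
  pool = (2, 0)
  proc-G needs (1, 0) <= (2, 0) -> finishes; pool += (2, 3) = (4, 3)
  proc-B needs (4, 1) <= (4, 3) -> finishes; pool += (2, 1) = (6, 4)
The stuck group stays short no matter what:
  proc-A cannot run: need (2, 5) vs free (6, 4) (insufficient clamps)
  proc-H cannot run: need (7, 0) vs free (6, 4) (insufficient saws)


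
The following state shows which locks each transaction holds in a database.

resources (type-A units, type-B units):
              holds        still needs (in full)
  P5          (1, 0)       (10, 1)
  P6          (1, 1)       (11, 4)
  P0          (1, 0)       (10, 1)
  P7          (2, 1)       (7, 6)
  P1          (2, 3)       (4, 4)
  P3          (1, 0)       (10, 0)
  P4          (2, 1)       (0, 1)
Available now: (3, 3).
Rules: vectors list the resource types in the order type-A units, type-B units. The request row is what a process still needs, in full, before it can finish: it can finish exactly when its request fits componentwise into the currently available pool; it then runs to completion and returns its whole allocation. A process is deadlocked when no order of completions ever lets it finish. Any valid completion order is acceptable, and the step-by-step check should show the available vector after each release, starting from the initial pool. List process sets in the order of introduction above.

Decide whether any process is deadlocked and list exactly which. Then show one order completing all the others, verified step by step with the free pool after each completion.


Deadlocked: P5, P6, P0 and P3.
Key observation: the pool after P4, P1, P7 is (9, 8); every surviving request exceeds it in type-A units, so progress ends there.
One completion order for the rest: P4, P1, P7. Walking it through:
  pool = (3, 3)
  P4 needs (0, 1) <= (3, 3) -> finishes; pool += (2, 1) = (5, 4)
  P1 needs (4, 4) <= (5, 4) -> finishes; pool += (2, 3) = (7, 7)
  P7 needs (7, 6) <= (7, 7) -> finishes; pool += (2, 1) = (9, 8)
The blocked processes can never fit:
  P5 still needs (10, 1) but only (9, 8) is free — short on type-A units
  P6 still needs (11, 4) but only (9, 8) is free — short on type-A units
  P0 still needs (10, 1) but only (9, 8) is free — short on type-A units
  P3 still needs (10, 0) but only (9, 8) is free — short on type-A units


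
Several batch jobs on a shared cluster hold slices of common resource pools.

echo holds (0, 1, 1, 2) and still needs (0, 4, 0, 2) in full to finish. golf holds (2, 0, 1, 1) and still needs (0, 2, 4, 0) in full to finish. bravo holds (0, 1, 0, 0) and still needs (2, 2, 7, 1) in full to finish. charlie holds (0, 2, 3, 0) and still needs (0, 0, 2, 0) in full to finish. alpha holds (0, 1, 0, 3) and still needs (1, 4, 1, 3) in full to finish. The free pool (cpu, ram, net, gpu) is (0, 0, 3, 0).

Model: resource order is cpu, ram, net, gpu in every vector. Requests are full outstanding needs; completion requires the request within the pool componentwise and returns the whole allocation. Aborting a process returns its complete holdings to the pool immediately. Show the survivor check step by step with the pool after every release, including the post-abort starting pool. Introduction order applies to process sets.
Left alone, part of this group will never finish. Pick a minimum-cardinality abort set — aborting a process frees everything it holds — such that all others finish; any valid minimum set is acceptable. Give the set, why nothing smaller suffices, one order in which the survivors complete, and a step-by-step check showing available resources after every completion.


Abort alpha.
Key observation: echo could never have finished before the abort; with (0, 1, 0, 3) returned by alpha, it fits at step 4.
No smaller set exists: with zero aborts the deadlock remains.
Survivors finish in the order: charlie, golf, bravo, echo. Check, step by step (pool after the aborts first):
  pool = (0, 1, 3, 3)
  run charlie (needs (0, 0, 2, 0), free (0, 1, 3, 3)); after release of (0, 2, 3, 0) the pool is (0, 3, 6, 3)
  run golf (needs (0, 2, 4, 0), free (0, 3, 6, 3)); after release of (2, 0, 1, 1) the pool is (2, 3, 7, 4)
  run bravo (needs (2, 2, 7, 1), free (2, 3, 7, 4)); after release of (0, 1, 0, 0) the pool is (2, 4, 7, 4)
  run echo (needs (0, 4, 0, 2), free (2, 4, 7, 4)); after release of (0, 1, 1, 2) the pool is (2, 5, 8, 6)


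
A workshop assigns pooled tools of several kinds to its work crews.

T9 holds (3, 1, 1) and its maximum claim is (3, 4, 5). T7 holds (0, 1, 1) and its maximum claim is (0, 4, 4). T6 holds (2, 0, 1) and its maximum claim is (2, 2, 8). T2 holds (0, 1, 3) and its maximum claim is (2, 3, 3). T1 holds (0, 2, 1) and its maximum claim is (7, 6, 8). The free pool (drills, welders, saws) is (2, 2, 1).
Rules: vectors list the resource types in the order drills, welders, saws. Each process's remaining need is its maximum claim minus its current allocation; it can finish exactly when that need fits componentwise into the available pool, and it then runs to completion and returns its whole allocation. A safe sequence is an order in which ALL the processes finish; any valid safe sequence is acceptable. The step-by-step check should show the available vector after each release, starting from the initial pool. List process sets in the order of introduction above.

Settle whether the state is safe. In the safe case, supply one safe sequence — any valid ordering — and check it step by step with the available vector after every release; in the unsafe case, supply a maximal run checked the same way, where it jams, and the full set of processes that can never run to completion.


UNSAFE.
Key observation: once T2, T9, T7 finish, the pool peaks at (5, 5, 6) — and every remaining process still needs more saws than that.
A maximal execution: T2, T9, T7 — then nothing else fits. Check, step by step:
  pool = (2, 2, 1)
  run T2 (needs (2, 2, 0), free (2, 2, 1)); after release of (0, 1, 3) the pool is (2, 3, 4)
  run T9 (needs (0, 3, 4), free (2, 3, 4)); after release of (3, 1, 1) the pool is (5, 4, 5)
  run T7 (needs (0, 3, 3), free (5, 4, 5)); after release of (0, 1, 1) the pool is (5, 5, 6)
  T6 cannot run: need (0, 2, 7) vs free (5, 5, 6) (insufficient saws)
  T1 cannot run: need (7, 4, 7) vs free (5, 5, 6) (insufficient drills and saws)
Permanently blocked: T6 and T1.


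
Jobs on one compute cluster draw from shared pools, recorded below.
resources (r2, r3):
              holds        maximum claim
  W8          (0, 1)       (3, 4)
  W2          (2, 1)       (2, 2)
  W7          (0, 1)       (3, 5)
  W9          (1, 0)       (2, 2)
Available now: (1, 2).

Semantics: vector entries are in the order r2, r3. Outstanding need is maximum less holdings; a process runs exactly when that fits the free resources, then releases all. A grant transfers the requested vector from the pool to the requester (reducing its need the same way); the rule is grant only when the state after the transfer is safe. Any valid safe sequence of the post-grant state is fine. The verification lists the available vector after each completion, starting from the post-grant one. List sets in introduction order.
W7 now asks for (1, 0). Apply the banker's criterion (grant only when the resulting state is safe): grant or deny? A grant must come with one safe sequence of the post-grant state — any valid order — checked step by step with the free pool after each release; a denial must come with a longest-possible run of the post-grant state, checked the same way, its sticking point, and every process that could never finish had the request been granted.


GRANT: granting preserves safety; a valid post-grant sequence is W2, W9, W8, W7.
Key observation: granting shrinks the pool to (0, 2), yet W2 still fits and the chain goes through.
Step-by-step check of the post-grant state:
  pool = (0, 2)
  run W2 (needs (0, 1), free (0, 2)); after release of (2, 1) the pool is (2, 3)
  run W9 (needs (1, 2), free (2, 3)); after release of (1, 0) the pool is (3, 3)
  run W8 (needs (3, 3), free (3, 3)); after release of (0, 1) the pool is (3, 4)
  run W7 (needs (2, 4), free (3, 4)); after release of (1, 1) the pool is (4, 5)


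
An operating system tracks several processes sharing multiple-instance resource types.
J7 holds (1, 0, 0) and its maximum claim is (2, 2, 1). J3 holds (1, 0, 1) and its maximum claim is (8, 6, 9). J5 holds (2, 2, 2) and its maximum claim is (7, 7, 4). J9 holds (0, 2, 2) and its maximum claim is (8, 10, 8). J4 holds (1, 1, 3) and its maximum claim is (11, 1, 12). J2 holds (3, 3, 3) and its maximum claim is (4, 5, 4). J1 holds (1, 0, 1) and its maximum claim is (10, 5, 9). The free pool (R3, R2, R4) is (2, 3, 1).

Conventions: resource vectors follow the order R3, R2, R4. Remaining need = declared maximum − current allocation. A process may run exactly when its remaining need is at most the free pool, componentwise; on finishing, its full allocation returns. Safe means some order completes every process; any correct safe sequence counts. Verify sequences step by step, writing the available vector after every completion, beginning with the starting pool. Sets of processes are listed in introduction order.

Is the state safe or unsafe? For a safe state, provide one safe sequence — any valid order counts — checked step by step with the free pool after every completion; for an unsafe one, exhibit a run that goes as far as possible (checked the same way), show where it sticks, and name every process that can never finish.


The state is SAFE; one workable sequence: J7, J2, J5, J9, J3, J1, J4.
Key observation: J7 is the earliest step where a requested resource binds exactly: need (1, 2, 1), pool (2, 3, 1) at its turn.
Verifying each step:
  pool = (2, 3, 1)
  J7 needs (1, 2, 1) <= (2, 3, 1) -> finishes; pool += (1, 0, 0) = (3, 3, 1)
  J2 needs (1, 2, 1) <= (3, 3, 1) -> finishes; pool += (3, 3, 3) = (6, 6, 4)
  J5 needs (5, 5, 2) <= (6, 6, 4) -> finishes; pool += (2, 2, 2) = (8, 8, 6)
  J9 needs (8, 8, 6) <= (8, 8, 6) -> finishes; pool += (0, 2, 2) = (8, 10, 8)
  J3 needs (7, 6, 8) <= (8, 10, 8) -> finishes; pool += (1, 0, 1) = (9, 10, 9)
  J1 needs (9, 5, 8) <= (9, 10, 9) -> finishes; pool += (1, 0, 1) = (10, 10, 10)
  J4 needs (10, 0, 9) <= (10, 10, 10) -> finishes; pool += (1, 1, 3) = (11, 11, 13)


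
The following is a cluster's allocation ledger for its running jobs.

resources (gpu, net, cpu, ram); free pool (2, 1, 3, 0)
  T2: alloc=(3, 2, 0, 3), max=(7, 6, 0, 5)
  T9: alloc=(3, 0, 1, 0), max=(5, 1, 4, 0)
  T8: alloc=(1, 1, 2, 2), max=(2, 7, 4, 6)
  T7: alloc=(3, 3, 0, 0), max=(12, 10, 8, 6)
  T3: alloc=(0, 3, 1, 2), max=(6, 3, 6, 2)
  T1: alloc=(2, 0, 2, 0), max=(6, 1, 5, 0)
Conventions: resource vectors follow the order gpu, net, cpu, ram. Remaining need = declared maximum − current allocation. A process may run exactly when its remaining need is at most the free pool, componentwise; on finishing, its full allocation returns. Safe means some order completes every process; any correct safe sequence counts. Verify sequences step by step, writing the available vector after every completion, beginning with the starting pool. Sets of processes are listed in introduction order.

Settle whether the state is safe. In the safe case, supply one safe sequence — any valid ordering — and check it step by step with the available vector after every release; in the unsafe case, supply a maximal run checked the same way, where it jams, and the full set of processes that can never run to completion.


SAFE, for example via the order T9, T1, T3, T2, T8, T7.
Key observation: the order's first zero-slack moment is T9 ((2, 1, 3, 0) needed, (2, 1, 3, 0) free — a requested resource with nothing to spare).
Verifying each step:
  pool = (2, 1, 3, 0)
  T9 needs (2, 1, 3, 0) <= (2, 1, 3, 0) -> finishes; pool += (3, 0, 1, 0) = (5, 1, 4, 0)
  T1 needs (4, 1, 3, 0) <= (5, 1, 4, 0) -> finishes; pool += (2, 0, 2, 0) = (7, 1, 6, 0)
  T3 needs (6, 0, 5, 0) <= (7, 1, 6, 0) -> finishes; pool += (0, 3, 1, 2) = (7, 4, 7, 2)
  T2 needs (4, 4, 0, 2) <= (7, 4, 7, 2) -> finishes; pool += (3, 2, 0, 3) = (10, 6, 7, 5)
  T8 needs (1, 6, 2, 4) <= (10, 6, 7, 5) -> finishes; pool += (1, 1, 2, 2) = (11, 7, 9, 7)
  T7 needs (9, 7, 8, 6) <= (11, 7, 9, 7) -> finishes; pool += (3, 3, 0, 0) = (14, 10, 9, 7)


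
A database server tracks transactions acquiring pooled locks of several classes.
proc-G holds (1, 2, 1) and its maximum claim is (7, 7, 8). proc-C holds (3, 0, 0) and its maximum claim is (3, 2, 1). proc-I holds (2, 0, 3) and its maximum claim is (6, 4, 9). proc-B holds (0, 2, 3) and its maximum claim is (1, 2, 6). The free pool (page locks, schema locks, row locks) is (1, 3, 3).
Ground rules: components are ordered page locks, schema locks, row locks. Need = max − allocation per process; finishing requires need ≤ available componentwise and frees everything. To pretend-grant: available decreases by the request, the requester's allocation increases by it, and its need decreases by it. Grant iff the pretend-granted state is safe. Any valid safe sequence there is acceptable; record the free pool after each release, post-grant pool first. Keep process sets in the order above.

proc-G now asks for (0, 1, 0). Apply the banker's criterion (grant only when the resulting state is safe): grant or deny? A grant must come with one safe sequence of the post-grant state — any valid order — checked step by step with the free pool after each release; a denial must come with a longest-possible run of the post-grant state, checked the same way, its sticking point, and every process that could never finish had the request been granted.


GRANT. The post-grant state is safe; one safe sequence: proc-C, proc-B, proc-I, proc-G.
Key observation: after the grant the pool drops to (1, 2, 3), which still lets proc-C finish first and unwind the rest.
Check on the post-grant state, step by step:
  pool = (1, 2, 3)
  run proc-C (needs (0, 2, 1), free (1, 2, 3)); after release of (3, 0, 0) the pool is (4, 2, 3)
  run proc-B (needs (1, 0, 3), free (4, 2, 3)); after release of (0, 2, 3) the pool is (4, 4, 6)
  run proc-I (needs (4, 4, 6), free (4, 4, 6)); after release of (2, 0, 3) the pool is (6, 4, 9)
  run proc-G (needs (6, 4, 7), free (6, 4, 9)); after release of (1, 3, 1) the pool is (7, 7, 10)


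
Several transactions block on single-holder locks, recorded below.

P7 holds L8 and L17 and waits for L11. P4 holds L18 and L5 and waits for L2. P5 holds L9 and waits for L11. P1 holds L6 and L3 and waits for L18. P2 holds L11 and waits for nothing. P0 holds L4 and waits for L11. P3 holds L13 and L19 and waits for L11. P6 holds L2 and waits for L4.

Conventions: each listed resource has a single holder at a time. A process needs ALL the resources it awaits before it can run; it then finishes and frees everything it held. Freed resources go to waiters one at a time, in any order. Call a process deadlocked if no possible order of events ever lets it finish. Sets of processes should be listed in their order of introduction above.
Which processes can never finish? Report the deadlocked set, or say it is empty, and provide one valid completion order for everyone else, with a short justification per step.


No process is deadlocked.
Key observation: no waiting chain loops back on itself — every chain ends at a process that waits on nothing, so everyone eventually runs.
The rest can finish in the order P2, P0, P6, P7, P4, P5, P3, P1.
Verifying each step:
  P2 waits on nothing -> runs at once and releases L11
  run P0 (all its waits — L11 — are resolved); releases L4
  run P6 (all its waits — L4 — are resolved); releases L2
  run P7 (all its waits — L11 — are resolved); releases L8 and L17
  run P4 (all its waits — L2 — are resolved); releases L18 and L5
  run P5 (all its waits — L11 — are resolved); releases L9
  run P3 (all its waits — L11 — are resolved); releases L13 and L19
  run P1 (all its waits — L18 — are resolved); releases L6 and L3


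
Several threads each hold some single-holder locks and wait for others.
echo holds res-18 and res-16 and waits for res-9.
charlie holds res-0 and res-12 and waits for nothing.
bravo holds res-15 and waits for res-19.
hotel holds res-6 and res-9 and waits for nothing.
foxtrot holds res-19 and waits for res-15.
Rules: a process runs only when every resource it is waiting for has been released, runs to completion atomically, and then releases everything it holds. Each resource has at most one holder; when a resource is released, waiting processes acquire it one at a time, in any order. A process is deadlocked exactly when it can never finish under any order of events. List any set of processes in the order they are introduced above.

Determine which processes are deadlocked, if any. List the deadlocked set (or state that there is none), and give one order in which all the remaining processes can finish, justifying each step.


The deadlocked set is bravo and foxtrot.
Key observation: nobody on the ring bravo -> foxtrot -> bravo can start until another member finishes, which never happens; no other process is dragged down with it.
A valid finishing order for the others: hotel, echo, charlie.
Verifying each step:
  run hotel (it waits on nothing); releases res-6 and res-9
  run echo (all its waits — res-9 — are resolved); releases res-18 and res-16
  run charlie (it waits on nothing); releases res-0 and res-12
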